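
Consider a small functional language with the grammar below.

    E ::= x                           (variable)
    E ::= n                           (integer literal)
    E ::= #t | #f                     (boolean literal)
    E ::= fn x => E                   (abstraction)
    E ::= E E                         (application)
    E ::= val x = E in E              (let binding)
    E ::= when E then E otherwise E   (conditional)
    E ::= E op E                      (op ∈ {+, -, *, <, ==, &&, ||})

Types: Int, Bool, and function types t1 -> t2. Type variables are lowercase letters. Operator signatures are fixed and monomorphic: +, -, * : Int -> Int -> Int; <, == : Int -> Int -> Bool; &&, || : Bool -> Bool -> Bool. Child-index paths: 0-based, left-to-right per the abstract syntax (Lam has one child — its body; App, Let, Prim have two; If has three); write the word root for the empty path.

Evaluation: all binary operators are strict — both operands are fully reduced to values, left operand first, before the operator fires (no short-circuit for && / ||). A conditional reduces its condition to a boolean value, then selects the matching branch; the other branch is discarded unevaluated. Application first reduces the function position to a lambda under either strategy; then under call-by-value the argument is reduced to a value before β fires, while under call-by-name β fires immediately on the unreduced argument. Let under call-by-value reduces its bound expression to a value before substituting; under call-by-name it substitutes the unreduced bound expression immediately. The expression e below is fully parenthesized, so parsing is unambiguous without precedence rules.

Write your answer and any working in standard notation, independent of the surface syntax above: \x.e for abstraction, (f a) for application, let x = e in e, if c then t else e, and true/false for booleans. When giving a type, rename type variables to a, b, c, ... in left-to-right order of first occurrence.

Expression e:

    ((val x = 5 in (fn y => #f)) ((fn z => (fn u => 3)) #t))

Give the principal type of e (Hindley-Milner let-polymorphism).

Answer: Bool

Trace:
let x : Int
\y._ : a -> Bool
\u._ : c -> Int
\z._ : b -> c -> Int
  unify b -> c -> Int ~ Bool -> d
  unify b ~ Bool
  unify c -> Int ~ d
_ _ : c -> Int
  unify a -> Bool ~ (c -> Int) -> e
  unify a ~ c -> Int
  unify Bool ~ e
_ _ : Bool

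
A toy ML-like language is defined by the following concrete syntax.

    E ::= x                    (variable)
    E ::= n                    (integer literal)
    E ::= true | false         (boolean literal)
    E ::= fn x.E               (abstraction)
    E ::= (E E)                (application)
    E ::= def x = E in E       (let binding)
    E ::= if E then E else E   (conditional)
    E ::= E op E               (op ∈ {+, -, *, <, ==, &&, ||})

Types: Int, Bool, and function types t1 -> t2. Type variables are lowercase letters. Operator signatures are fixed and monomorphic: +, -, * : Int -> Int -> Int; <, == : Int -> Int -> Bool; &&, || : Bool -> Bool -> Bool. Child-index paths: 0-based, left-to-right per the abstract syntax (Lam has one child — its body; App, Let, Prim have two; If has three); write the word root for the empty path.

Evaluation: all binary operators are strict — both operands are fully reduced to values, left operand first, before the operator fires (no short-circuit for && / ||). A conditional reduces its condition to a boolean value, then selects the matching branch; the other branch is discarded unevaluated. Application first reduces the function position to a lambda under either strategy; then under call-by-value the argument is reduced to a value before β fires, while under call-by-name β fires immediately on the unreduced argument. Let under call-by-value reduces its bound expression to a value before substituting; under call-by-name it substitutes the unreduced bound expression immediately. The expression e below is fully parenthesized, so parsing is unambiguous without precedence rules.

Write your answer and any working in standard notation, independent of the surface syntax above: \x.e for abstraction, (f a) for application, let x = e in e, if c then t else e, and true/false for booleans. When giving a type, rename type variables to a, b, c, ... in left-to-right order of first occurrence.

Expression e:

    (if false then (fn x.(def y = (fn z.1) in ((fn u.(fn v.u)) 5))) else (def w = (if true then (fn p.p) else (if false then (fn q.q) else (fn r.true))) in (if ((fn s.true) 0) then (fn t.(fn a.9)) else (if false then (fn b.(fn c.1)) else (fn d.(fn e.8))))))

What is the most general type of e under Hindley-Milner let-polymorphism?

Answer: a -> b -> Int

Trace:
  unify Bool ~ Bool
\z._ : b -> Int
let y : forall. b -> Int
u : c
\v._ : d -> c
\u._ : c -> d -> c
  unify c -> d -> c ~ Int -> e
  unify c ~ Int
  unify d -> Int ~ e
_ _ : d -> Int
\x._ : a -> d -> Int
  unify Bool ~ Bool
p : f
\p._ : f -> f
  unify Bool ~ Bool
q : g
\q._ : g -> g
\r._ : h -> Bool
  unify g -> g ~ h -> Bool
  unify g ~ h
  unify h ~ Bool
  unify f -> f ~ Bool -> Bool
  unify f ~ Bool
  unify Bool ~ Bool
let w : Bool -> Bool
\s._ : i -> Bool
  unify i -> Bool ~ Int -> j
  unify i ~ Int
  unify Bool ~ j
_ _ : Bool
  unify Bool ~ Bool
\a._ : l -> Int
\t._ : k -> l -> Int
  unify Bool ~ Bool
\c._ : n -> Int
\b._ : m -> n -> Int
\e._ : p -> Int
\d._ : o -> p -> Int
  unify m -> n -> Int ~ o -> p -> Int
  unify m ~ o
  unify n -> Int ~ p -> Int
  unify n ~ p
  unify Int ~ Int
  unify k -> l -> Int ~ o -> p -> Int
  unify k ~ o
  unify l -> Int ~ p -> Int
  unify l ~ p
  unify Int ~ Int
  unify a -> d -> Int ~ o -> p -> Int
  unify a ~ o
  unify d -> Int ~ p -> Int
  unify d ~ p
  unify Int ~ Int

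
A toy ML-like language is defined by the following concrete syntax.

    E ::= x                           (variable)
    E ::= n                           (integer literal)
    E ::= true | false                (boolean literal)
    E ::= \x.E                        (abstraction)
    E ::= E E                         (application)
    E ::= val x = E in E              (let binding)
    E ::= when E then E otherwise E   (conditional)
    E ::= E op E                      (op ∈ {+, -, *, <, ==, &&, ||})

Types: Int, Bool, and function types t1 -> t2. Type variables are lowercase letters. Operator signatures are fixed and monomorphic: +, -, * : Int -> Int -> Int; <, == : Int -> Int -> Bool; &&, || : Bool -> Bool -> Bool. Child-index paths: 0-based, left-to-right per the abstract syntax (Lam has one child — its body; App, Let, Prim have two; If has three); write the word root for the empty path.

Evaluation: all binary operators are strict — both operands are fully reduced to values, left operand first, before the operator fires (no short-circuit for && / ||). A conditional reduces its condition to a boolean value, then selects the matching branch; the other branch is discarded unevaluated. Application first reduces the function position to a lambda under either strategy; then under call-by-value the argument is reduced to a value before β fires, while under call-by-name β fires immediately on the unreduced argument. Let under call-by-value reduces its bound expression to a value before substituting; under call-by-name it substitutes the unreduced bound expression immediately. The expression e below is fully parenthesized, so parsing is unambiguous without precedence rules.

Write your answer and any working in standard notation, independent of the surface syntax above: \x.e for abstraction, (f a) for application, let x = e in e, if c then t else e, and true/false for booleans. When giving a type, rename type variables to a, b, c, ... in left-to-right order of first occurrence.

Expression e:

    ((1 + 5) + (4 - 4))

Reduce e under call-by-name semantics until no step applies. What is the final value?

Derivation:
step 0: ((1 + 5) + (4 - 4))
step 1: [delta@0] (6 + (4 - 4))
step 2: [delta@1] (6 + 0)
step 3: [delta@root] 6

Answer: 6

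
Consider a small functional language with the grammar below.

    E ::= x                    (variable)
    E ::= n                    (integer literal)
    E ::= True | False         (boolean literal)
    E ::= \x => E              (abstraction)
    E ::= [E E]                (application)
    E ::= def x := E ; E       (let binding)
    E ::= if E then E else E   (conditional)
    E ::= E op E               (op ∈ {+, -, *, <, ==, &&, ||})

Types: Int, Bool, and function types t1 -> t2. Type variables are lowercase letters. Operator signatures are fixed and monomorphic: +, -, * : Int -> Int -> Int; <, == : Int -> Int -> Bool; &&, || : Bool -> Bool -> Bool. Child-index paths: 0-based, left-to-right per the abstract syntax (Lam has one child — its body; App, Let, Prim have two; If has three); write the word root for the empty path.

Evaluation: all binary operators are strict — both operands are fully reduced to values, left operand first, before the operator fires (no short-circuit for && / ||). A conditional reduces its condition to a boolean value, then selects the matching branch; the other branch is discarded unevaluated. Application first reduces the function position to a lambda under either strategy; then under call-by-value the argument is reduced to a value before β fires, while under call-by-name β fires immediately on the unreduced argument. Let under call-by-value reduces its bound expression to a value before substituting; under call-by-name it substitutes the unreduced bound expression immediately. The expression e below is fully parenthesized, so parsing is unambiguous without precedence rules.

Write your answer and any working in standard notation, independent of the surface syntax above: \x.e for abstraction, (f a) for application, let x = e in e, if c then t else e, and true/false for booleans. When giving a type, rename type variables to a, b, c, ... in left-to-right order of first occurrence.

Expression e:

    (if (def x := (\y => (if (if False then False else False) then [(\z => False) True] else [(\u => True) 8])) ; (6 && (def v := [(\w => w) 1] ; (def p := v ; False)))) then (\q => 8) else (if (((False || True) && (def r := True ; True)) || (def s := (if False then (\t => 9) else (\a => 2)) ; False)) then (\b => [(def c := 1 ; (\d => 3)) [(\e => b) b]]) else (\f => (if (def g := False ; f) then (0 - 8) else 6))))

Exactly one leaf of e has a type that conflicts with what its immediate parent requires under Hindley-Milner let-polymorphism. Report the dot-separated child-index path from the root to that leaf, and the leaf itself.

Answer: 0.1.0 : 6

Trace:
  unify Bool ~ Bool
  unify Bool ~ Bool
  unify Bool ~ Bool
\z._ : b -> Bool
  unify b -> Bool ~ Bool -> c
  unify b ~ Bool
  unify Bool ~ c
_ _ : Bool
\u._ : d -> Bool
  unify d -> Bool ~ Int -> e
  unify d ~ Int
  unify Bool ~ e
_ _ : Bool
  unify Bool ~ Bool
\y._ : a -> Bool
let x : forall. a -> Bool
  unify Int ~ Bool
  FAIL: mismatch Int ~ Bool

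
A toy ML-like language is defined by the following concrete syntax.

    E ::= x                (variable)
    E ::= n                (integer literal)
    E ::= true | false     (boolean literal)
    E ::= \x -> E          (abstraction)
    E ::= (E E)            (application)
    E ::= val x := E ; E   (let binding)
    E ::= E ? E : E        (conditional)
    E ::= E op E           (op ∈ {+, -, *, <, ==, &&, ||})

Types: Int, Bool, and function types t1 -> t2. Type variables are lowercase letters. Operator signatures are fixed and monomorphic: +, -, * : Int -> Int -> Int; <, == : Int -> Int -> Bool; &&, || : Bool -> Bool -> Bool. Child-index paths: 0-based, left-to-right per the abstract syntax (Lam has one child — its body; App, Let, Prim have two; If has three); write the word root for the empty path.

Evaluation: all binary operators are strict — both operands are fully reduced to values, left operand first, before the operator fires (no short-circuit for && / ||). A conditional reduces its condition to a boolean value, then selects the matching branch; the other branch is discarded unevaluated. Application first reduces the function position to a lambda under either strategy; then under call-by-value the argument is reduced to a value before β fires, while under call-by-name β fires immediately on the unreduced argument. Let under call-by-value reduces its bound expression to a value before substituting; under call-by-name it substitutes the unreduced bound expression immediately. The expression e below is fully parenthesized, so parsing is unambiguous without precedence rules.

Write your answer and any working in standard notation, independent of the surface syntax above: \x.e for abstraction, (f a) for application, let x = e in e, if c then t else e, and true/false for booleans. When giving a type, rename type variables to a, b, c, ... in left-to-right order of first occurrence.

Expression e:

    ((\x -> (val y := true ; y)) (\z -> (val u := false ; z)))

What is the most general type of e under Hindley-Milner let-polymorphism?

Derivation:
let y : Bool
y : Bool
\x._ : a -> Bool
let u : Bool
z : b
\z._ : b -> b
  unify a -> Bool ~ (b -> b) -> c
  unify a ~ b -> b
  unify Bool ~ c
_ _ : Bool

Answer: Bool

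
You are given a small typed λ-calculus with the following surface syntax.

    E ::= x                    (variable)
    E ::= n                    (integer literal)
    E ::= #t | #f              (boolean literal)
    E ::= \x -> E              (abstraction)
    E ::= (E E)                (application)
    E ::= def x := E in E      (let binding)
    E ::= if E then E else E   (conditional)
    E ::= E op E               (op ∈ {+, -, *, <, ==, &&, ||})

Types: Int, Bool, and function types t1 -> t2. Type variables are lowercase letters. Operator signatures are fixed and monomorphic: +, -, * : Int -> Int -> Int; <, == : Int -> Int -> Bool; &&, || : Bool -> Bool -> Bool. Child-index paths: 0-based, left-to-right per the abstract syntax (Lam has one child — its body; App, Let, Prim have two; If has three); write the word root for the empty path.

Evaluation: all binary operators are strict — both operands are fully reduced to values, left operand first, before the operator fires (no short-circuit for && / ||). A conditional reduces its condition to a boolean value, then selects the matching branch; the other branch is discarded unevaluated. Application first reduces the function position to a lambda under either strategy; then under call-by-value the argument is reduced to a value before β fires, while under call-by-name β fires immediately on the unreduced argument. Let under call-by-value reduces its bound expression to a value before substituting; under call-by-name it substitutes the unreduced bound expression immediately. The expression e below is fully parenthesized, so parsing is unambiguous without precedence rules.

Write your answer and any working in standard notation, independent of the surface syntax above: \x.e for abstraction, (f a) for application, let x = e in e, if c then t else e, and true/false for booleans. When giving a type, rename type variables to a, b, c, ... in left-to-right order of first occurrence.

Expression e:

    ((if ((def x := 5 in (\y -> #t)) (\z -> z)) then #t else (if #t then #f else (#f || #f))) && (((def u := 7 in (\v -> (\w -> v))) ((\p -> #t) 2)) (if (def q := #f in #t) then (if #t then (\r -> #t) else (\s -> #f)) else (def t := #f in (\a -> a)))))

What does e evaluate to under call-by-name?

Derivation:
step 0: ((if ((let x = 5 in (\y.true)) (\z.z)) then true else (if true then false else (false || false))) && (((let u = 7 in (\v.(\w.v))) ((\p.true) 2)) (if (let q = false in true) then (if true then (\r.true) else (\s.false)) else (let t = false in (\a.a)))))
step 1: [let@0.0.0] ((if ((\y.true) (\z.z)) then true else (if true then false else (false || false))) && (((let u = 7 in (\v.(\w.v))) ((\p.true) 2)) (if (let q = false in true) then (if true then (\r.true) else (\s.false)) else (let t = false in (\a.a)))))
step 2: [beta@0.0] ((if true then true else (if true then false else (false || false))) && (((let u = 7 in (\v.(\w.v))) ((\p.true) 2)) (if (let q = false in true) then (if true then (\r.true) else (\s.false)) else (let t = false in (\a.a)))))
step 3: [if@0] (true && (((let u = 7 in (\v.(\w.v))) ((\p.true) 2)) (if (let q = false in true) then (if true then (\r.true) else (\s.false)) else (let t = false in (\a.a)))))
step 4: [let@1.0.0] (true && (((\v.(\w.v)) ((\p.true) 2)) (if (let q = false in true) then (if true then (\r.true) else (\s.false)) else (let t = false in (\a.a)))))
step 5: [beta@1.0] (true && ((\w.((\p.true) 2)) (if (let q = false in true) then (if true then (\r.true) else (\s.false)) else (let t = false in (\a.a)))))
step 6: [beta@1] (true && ((\p.true) 2))
step 7: [beta@1] (true && true)
step 8: [delta@root] true

Answer: true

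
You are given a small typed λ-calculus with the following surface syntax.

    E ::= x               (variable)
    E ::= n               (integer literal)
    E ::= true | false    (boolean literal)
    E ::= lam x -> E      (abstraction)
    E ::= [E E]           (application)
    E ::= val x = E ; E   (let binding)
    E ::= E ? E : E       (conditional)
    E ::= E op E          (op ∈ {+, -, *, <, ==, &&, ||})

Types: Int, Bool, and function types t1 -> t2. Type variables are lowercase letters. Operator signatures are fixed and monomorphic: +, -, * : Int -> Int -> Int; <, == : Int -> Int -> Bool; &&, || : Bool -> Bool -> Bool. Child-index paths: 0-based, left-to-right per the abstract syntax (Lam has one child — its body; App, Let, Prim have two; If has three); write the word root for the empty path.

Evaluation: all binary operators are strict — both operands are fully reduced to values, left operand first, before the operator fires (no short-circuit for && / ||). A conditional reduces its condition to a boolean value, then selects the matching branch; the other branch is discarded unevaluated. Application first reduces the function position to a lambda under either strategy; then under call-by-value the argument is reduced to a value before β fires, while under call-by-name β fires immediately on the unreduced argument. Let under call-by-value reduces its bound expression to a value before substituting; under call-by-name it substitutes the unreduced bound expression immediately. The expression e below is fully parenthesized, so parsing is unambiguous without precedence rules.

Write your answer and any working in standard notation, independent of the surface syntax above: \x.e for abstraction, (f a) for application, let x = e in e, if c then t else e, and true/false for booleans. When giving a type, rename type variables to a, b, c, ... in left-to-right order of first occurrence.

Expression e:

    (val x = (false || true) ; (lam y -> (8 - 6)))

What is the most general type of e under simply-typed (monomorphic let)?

Trace:
  unify Bool ~ Bool
  unify Bool ~ Bool
let x : Bool
  unify Int ~ Int
  unify Int ~ Int
\y._ : a -> Int

Answer: a -> Int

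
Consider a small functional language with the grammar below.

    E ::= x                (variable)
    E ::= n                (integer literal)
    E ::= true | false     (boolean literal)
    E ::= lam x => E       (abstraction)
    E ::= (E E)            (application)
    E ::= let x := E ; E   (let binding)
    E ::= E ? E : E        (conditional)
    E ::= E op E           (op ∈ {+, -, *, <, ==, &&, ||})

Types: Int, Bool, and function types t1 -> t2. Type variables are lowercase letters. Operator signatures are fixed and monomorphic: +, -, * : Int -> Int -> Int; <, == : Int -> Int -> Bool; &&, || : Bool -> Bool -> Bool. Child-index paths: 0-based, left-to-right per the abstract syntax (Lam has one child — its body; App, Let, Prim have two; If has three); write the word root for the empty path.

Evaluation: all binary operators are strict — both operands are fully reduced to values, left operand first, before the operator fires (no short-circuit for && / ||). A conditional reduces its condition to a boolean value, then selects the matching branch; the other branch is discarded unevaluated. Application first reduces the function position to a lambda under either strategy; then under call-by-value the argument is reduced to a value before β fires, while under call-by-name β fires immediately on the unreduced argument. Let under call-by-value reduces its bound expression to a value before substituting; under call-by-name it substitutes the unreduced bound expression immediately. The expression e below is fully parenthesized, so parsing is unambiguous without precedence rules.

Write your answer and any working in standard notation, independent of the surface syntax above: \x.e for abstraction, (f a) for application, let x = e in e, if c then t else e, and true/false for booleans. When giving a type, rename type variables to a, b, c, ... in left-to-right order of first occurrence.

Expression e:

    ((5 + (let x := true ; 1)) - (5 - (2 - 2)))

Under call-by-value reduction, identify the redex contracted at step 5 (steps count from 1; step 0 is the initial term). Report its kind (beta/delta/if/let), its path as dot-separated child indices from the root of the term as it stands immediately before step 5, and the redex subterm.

Trace:
step 0: ((5 + (let x = true in 1)) - (5 - (2 - 2)))
step 1: [let@0.1] ((5 + 1) - (5 - (2 - 2)))
step 2: [delta@0] (6 - (5 - (2 - 2)))
step 3: [delta@1.1] (6 - (5 - 0))
step 4: [delta@1] (6 - 5)
step 5: [delta@root] 1

Answer: delta at root : (6 - 5)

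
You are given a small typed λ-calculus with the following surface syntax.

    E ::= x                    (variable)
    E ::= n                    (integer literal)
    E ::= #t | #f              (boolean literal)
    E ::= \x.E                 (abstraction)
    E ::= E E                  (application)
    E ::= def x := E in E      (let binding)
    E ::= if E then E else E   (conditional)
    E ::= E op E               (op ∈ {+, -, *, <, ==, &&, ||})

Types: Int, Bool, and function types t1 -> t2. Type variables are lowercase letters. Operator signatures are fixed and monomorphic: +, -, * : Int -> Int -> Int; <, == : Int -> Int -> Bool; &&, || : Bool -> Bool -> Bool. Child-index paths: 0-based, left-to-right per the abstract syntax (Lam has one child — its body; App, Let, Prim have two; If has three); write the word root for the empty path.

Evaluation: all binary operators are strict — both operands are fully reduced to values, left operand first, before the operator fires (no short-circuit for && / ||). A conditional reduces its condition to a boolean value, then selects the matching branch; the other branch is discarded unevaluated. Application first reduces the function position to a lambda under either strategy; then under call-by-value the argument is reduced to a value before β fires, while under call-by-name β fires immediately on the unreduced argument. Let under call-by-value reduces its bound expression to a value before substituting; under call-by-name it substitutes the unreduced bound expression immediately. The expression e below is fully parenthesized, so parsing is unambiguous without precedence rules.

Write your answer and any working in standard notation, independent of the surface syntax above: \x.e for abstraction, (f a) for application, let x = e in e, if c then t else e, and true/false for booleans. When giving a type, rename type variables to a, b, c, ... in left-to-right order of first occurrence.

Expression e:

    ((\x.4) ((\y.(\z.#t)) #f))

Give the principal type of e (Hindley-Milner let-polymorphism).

Working:
\x._ : a -> Int
\z._ : c -> Bool
\y._ : b -> c -> Bool
  unify b -> c -> Bool ~ Bool -> d
  unify b ~ Bool
  unify c -> Bool ~ d
_ _ : c -> Bool
  unify a -> Int ~ (c -> Bool) -> e
  unify a ~ c -> Bool
  unify Int ~ e
_ _ : Int

Answer: Int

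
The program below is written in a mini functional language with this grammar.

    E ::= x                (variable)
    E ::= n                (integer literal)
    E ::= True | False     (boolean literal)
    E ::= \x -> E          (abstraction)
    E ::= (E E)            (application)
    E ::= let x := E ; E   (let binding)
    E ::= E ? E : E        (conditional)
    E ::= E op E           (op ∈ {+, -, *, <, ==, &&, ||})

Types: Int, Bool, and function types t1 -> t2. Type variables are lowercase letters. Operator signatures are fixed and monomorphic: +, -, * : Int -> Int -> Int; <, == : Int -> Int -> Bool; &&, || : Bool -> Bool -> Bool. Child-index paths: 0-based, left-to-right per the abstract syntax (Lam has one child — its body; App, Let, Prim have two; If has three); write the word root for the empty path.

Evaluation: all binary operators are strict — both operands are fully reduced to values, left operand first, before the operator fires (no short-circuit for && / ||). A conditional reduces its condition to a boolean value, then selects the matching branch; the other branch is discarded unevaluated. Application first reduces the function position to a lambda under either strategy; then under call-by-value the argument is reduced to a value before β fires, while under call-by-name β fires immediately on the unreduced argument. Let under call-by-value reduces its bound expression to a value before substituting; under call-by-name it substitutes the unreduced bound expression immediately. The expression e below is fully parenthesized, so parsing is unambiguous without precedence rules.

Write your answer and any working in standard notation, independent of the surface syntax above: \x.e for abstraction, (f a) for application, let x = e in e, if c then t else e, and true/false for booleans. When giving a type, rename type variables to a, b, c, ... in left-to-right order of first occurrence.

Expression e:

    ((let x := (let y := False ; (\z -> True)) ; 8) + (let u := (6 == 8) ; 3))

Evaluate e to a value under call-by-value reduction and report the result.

Working:
step 0: ((let x = (let y = false in (\z.true)) in 8) + (let u = (6 == 8) in 3))
step 1: [let@0.0] ((let x = (\z.true) in 8) + (let u = (6 == 8) in 3))
step 2: [let@0] (8 + (let u = (6 == 8) in 3))
step 3: [delta@1.0] (8 + (let u = false in 3))
step 4: [let@1] (8 + 3)
step 5: [delta@root] 11

Answer: 11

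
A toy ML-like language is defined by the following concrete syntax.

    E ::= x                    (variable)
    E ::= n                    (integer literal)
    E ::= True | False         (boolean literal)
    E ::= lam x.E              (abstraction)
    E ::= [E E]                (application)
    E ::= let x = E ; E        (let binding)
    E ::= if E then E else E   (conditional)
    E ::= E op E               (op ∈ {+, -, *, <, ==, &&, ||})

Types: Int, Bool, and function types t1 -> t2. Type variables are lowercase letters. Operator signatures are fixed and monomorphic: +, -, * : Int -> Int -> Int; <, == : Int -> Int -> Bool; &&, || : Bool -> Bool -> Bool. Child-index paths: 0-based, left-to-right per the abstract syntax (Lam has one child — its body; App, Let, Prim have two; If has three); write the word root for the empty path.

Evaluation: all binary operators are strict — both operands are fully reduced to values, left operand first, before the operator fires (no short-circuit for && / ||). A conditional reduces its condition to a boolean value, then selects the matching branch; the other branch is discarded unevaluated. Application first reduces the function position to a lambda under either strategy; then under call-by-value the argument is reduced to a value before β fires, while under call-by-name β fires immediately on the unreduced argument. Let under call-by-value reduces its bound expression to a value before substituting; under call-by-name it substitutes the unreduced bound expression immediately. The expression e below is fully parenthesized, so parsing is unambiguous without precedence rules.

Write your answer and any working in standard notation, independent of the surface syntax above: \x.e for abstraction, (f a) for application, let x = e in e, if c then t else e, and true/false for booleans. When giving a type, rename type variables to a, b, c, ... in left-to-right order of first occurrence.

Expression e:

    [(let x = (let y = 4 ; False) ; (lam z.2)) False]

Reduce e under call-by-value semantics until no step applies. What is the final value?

Answer: 2

Working:
step 0: ((let x = (let y = 4 in false) in (\z.2)) false)
step 1: [let@0.0] ((let x = false in (\z.2)) false)
step 2: [let@0] ((\z.2) false)
step 3: [beta@root] 2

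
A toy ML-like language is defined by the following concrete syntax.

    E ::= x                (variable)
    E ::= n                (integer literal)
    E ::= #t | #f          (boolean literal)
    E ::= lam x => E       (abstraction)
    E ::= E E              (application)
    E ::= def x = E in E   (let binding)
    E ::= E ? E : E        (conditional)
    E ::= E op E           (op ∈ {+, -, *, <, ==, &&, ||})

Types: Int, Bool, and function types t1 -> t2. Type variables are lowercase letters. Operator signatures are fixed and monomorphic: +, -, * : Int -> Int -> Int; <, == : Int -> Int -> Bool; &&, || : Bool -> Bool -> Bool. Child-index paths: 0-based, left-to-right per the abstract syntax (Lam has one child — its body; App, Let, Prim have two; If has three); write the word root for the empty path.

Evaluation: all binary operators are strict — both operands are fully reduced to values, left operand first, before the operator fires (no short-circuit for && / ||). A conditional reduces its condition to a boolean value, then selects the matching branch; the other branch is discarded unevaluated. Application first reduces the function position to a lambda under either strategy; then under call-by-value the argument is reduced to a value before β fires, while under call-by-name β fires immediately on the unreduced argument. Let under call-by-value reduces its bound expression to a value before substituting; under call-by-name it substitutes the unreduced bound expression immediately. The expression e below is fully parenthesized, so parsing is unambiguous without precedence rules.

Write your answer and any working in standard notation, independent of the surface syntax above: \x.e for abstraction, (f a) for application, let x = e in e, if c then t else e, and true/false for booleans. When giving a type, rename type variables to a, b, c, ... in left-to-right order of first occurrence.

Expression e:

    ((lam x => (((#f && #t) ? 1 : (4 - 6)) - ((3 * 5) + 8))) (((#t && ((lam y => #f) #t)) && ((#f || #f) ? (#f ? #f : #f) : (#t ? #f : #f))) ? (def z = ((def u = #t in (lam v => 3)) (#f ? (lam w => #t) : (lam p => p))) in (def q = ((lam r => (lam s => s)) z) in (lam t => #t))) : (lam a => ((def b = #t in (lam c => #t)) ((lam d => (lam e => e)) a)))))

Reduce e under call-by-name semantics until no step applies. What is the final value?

Answer: -25

Trace:
step 0: ((\x.((if (false && true) then 1 else (4 - 6)) - ((3 * 5) + 8))) (if ((true && ((\y.false) true)) && (if (false || false) then (if false then false else false) else (if true then false else false))) then (let z = ((let u = true in (\v.3)) (if false then (\w.true) else (\p.p))) in (let q = ((\r.(\s.s)) z) in (\t.true))) else (\a.((let b = true in (\c.true)) ((\d.(\e.e)) a)))))
step 1: [beta@root] ((if (false && true) then 1 else (4 - 6)) - ((3 * 5) + 8))
step 2: [delta@0.0] ((if false then 1 else (4 - 6)) - ((3 * 5) + 8))
step 3: [if@0] ((4 - 6) - ((3 * 5) + 8))
step 4: [delta@0] (-2 - ((3 * 5) + 8))
step 5: [delta@1.0] (-2 - (15 + 8))
step 6: [delta@1] (-2 - 23)
step 7: [delta@root] -25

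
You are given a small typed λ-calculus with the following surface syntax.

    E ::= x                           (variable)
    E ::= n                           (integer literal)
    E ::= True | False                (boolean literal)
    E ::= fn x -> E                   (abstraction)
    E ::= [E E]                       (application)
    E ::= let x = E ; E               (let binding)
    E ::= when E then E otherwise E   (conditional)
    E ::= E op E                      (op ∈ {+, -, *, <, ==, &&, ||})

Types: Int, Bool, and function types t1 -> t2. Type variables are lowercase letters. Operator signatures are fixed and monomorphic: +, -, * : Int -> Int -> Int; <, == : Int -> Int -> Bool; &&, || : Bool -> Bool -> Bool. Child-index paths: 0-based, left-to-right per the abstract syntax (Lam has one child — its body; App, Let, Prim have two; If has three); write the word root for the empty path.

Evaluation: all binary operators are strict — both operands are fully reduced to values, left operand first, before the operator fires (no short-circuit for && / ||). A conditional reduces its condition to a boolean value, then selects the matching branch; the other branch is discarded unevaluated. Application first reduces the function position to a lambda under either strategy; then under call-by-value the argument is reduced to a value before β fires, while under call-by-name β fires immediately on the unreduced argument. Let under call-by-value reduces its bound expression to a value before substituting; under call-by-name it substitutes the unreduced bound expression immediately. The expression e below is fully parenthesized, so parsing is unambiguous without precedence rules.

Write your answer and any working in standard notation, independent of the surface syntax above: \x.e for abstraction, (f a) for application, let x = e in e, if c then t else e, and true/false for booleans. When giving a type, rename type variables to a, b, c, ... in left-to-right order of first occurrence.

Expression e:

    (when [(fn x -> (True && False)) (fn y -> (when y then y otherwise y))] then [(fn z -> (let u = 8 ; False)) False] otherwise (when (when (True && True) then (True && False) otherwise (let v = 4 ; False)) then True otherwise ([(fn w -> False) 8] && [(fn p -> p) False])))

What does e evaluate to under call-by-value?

Answer: false

Derivation:
step 0: (if ((\x.(true && false)) (\y.(if y then y else y))) then ((\z.(let u = 8 in false)) false) else (if (if (true && true) then (true && false) else (let v = 4 in false)) then true else (((\w.false) 8) && ((\p.p) false))))
step 1: [beta@0] (if (true && false) then ((\z.(let u = 8 in false)) false) else (if (if (true && true) then (true && false) else (let v = 4 in false)) then true else (((\w.false) 8) && ((\p.p) false))))
step 2: [delta@0] (if false then ((\z.(let u = 8 in false)) false) else (if (if (true && true) then (true && false) else (let v = 4 in false)) then true else (((\w.false) 8) && ((\p.p) false))))
step 3: [if@root] (if (if (true && true) then (true && false) else (let v = 4 in false)) then true else (((\w.false) 8) && ((\p.p) false)))
step 4: [delta@0.0] (if (if true then (true && false) else (let v = 4 in false)) then true else (((\w.false) 8) && ((\p.p) false)))
step 5: [if@0] (if (true && false) then true else (((\w.false) 8) && ((\p.p) false)))
step 6: [delta@0] (if false then true else (((\w.false) 8) && ((\p.p) false)))
step 7: [if@root] (((\w.false) 8) && ((\p.p) false))
step 8: [beta@0] (false && ((\p.p) false))
step 9: [beta@1] (false && false)
step 10: [delta@root] false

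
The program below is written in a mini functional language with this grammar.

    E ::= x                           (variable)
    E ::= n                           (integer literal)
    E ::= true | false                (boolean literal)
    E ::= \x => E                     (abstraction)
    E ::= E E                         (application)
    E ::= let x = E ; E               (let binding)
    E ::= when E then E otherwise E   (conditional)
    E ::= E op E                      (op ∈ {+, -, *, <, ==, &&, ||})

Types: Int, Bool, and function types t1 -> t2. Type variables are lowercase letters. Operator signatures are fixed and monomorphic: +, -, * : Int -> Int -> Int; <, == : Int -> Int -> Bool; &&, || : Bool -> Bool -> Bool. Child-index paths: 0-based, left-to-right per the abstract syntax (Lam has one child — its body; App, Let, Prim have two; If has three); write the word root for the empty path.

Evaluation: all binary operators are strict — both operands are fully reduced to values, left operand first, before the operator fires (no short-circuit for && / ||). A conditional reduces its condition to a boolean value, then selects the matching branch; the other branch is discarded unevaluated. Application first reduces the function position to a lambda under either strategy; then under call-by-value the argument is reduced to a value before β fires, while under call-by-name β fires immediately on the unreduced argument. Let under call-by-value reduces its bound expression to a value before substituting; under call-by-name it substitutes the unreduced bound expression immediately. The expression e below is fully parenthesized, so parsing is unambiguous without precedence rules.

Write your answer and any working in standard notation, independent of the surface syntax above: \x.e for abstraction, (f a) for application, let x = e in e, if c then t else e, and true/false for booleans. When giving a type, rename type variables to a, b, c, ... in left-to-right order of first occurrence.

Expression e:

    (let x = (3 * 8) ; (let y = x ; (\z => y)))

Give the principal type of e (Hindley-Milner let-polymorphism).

Answer: a -> Int

Derivation:
  unify Int ~ Int
  unify Int ~ Int
let x : Int
x : Int
let y : Int
y : Int
\z._ : a -> Int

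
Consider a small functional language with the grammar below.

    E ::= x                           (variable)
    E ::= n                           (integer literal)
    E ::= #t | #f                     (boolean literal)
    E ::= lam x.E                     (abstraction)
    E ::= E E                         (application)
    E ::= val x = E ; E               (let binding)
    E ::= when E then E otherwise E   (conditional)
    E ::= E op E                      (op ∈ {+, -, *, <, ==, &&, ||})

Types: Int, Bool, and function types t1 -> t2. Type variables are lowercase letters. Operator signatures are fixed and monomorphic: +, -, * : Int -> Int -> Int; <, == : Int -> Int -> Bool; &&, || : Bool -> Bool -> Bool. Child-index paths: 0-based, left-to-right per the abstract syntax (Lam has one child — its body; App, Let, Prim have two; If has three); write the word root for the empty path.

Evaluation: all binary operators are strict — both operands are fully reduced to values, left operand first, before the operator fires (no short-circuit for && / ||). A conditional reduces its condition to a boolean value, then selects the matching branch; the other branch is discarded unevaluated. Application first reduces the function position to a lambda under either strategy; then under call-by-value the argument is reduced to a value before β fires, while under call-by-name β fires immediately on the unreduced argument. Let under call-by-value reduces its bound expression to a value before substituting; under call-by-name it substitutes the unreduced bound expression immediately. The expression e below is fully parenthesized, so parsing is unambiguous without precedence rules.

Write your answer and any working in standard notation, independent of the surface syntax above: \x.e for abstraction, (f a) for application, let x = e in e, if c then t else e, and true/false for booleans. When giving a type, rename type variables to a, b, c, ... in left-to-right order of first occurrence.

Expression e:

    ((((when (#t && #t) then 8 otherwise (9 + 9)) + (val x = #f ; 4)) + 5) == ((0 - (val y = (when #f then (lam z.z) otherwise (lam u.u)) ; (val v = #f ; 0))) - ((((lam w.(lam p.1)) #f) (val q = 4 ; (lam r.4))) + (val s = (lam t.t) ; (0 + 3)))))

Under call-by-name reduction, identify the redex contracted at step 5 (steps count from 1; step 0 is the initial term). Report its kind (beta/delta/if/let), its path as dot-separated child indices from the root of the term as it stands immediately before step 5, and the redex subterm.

Working:
step 0: ((((if (true && true) then 8 else (9 + 9)) + (let x = false in 4)) + 5) == ((0 - (let y = (if false then (\z.z) else (\u.u)) in (let v = false in 0))) - ((((\w.(\p.1)) false) (let q = 4 in (\r.4))) + (let s = (\t.t) in (0 + 3)))))
step 1: [delta@0.0.0.0] ((((if true then 8 else (9 + 9)) + (let x = false in 4)) + 5) == ((0 - (let y = (if false then (\z.z) else (\u.u)) in (let v = false in 0))) - ((((\w.(\p.1)) false) (let q = 4 in (\r.4))) + (let s = (\t.t) in (0 + 3)))))
step 2: [if@0.0.0] (((8 + (let x = false in 4)) + 5) == ((0 - (let y = (if false then (\z.z) else (\u.u)) in (let v = false in 0))) - ((((\w.(\p.1)) false) (let q = 4 in (\r.4))) + (let s = (\t.t) in (0 + 3)))))
step 3: [let@0.0.1] (((8 + 4) + 5) == ((0 - (let y = (if false then (\z.z) else (\u.u)) in (let v = false in 0))) - ((((\w.(\p.1)) false) (let q = 4 in (\r.4))) + (let s = (\t.t) in (0 + 3)))))
step 4: [delta@0.0] ((12 + 5) == ((0 - (let y = (if false then (\z.z) else (\u.u)) in (let v = false in 0))) - ((((\w.(\p.1)) false) (let q = 4 in (\r.4))) + (let s = (\t.t) in (0 + 3)))))
step 5: [delta@0] (17 == ((0 - (let y = (if false then (\z.z) else (\u.u)) in (let v = false in 0))) - ((((\w.(\p.1)) false) (let q = 4 in (\r.4))) + (let s = (\t.t) in (0 + 3)))))

Answer: delta at 0 : (12 + 5)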